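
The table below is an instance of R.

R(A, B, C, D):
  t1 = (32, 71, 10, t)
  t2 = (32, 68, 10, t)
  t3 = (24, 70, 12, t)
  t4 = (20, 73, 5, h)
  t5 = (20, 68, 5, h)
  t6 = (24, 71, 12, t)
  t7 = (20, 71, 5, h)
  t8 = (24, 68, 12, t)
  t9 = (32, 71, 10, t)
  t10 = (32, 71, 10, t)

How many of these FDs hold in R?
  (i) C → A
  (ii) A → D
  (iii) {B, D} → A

(i) C → A: every LHS value maps to a single RHS value — holds.
(ii) A → D: every LHS value maps to a single RHS value — holds.
(iii) {B, D} → A: (B=71, D=t): rows 1, 6, 9, 10 → A takes values {32, 24} — violation; (B=68, D=t): rows 2, 8 → A takes values {32, 24} — violation — fails.
2 of the 3 dependencies hold.

2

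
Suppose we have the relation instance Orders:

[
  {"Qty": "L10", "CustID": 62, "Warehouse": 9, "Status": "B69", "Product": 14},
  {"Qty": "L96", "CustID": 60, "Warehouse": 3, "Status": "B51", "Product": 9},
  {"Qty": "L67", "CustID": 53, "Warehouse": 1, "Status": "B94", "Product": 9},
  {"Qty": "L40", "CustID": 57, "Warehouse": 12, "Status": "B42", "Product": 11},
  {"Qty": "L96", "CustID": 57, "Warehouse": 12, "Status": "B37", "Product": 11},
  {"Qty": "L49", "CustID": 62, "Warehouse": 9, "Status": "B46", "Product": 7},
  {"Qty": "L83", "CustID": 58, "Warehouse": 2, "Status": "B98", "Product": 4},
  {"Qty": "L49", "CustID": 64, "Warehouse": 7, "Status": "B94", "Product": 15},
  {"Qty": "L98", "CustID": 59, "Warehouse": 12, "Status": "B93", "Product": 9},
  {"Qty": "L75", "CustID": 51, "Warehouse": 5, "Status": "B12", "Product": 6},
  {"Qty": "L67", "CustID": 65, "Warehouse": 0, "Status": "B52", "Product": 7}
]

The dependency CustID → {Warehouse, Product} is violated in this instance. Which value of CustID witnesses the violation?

CustID=62: 2 rows → {Warehouse,Product} takes values {(9, 14), (9, 7)} — violation
CustID=60: 1 row → {Warehouse,Product} = (3, 9) ✓
CustID=53: 1 row → {Warehouse,Product} = (1, 9) ✓
CustID=57: 2 rows → {Warehouse,Product} = (12, 11), (12, 11) ✓
CustID=58: 1 row → {Warehouse,Product} = (2, 4) ✓
CustID=64: 1 row → {Warehouse,Product} = (7, 15) ✓
CustID=59: 1 row → {Warehouse,Product} = (12, 9) ✓
CustID=51: 1 row → {Warehouse,Product} = (5, 6) ✓
CustID=65: 1 row → {Warehouse,Product} = (0, 7) ✓
The only CustID value with inconsistent RHS is CustID=62.

62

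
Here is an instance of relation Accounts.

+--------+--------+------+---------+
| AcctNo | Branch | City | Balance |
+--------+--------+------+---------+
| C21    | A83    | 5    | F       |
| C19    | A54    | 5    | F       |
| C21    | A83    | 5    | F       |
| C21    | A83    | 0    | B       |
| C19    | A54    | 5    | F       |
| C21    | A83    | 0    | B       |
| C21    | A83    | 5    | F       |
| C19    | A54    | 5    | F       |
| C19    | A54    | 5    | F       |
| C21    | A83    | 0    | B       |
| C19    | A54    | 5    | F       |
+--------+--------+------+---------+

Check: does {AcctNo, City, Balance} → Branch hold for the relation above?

(AcctNo=C21, City=5, Balance=F): 3 rows → Branch = A83, A83, A83 ✓
(AcctNo=C19, City=5, Balance=F): 5 rows → Branch = A54, A54, A54, A54, A54 ✓
(AcctNo=C21, City=0, Balance=B): 3 rows → Branch = A83, A83, A83 ✓
Every {AcctNo, City, Balance} value is associated with a single Branch value, so {AcctNo, City, Balance} → Branch holds.

Yes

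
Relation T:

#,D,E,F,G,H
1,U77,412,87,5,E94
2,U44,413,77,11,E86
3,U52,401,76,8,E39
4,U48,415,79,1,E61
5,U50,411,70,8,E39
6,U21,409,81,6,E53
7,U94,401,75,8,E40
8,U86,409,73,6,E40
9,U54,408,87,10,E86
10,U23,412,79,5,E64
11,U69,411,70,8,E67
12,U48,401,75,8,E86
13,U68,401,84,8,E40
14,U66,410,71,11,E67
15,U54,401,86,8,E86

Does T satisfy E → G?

E=412: rows 1, 10 → G = 5, 5 ✓
E=413: row 2 → G = 11 ✓
E=401: rows 3, 7, 12, 13, 15 → G = 8, 8, 8, 8, 8 ✓
E=415: row 4 → G = 1 ✓
E=411: rows 5, 11 → G = 8, 8 ✓
E=409: rows 6, 8 → G = 6, 6 ✓
E=408: row 9 → G = 10 ✓
E=410: row 14 → G = 11 ✓
Every E value is associated with a single G value, so E → G holds.

Yes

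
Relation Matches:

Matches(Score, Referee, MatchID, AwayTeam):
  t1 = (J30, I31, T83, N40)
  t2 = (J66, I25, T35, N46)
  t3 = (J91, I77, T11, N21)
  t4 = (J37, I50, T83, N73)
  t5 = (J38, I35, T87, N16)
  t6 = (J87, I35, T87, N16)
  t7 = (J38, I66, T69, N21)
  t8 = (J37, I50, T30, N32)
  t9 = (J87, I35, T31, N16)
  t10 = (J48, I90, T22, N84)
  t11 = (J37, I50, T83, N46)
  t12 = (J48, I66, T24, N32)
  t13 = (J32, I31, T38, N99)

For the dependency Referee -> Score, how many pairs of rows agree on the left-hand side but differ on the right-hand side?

Referee=I31: violating pairs (1,13) — 1 pair.
Referee=I50: all 3 rows agree on Score — 0 pairs.
Referee=I35: violating pairs (5,6), (5,9) — 2 pairs.
Referee=I66: violating pairs (7,12) — 1 pair.

4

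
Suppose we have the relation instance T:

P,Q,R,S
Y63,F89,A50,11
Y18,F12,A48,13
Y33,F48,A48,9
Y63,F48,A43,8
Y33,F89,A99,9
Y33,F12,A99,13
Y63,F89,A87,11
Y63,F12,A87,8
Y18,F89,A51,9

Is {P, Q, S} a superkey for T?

Two distinct rows share (P=Y63, Q=F89, S=11), so {P, Q, S} does not determine every attribute — not a superkey.

No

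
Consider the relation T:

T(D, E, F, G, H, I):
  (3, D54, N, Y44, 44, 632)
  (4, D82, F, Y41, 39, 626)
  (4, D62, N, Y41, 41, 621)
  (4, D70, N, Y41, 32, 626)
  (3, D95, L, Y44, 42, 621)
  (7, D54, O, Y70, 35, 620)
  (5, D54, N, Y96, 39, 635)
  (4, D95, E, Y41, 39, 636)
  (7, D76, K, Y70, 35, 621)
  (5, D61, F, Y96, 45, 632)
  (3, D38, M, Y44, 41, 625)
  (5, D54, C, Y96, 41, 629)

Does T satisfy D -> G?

Yes

D=3: 3 rows → G = Y44, Y44, Y44 ✓
D=4: 4 rows → G = Y41, Y41, Y41, Y41 ✓
D=7: 2 rows → G = Y70, Y70 ✓
D=5: 3 rows → G = Y96, Y96, Y96 ✓
Every D value is associated with a single G value, so D -> G holds.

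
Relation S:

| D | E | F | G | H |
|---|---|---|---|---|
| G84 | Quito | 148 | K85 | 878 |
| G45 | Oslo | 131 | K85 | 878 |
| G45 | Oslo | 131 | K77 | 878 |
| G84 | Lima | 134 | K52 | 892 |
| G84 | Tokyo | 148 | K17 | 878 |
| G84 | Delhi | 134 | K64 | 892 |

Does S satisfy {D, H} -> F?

(D=G84, H=878): 2 rows → F = 148, 148 ✓
(D=G45, H=878): 2 rows → F = 131, 131 ✓
(D=G84, H=892): 2 rows → F = 134, 134 ✓
Every {D, H} value is associated with a single F value, so {D, H} -> F holds.

Yes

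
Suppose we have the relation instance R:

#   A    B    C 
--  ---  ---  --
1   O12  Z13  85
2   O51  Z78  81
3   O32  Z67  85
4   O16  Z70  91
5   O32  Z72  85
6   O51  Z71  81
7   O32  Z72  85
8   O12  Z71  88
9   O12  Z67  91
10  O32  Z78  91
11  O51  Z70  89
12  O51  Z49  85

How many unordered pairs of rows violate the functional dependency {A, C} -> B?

3

(A=O51, C=81): violating pairs (2,6) — 1 pair.
(A=O32, C=85): violating pairs (3,5), (3,7) — 2 pairs.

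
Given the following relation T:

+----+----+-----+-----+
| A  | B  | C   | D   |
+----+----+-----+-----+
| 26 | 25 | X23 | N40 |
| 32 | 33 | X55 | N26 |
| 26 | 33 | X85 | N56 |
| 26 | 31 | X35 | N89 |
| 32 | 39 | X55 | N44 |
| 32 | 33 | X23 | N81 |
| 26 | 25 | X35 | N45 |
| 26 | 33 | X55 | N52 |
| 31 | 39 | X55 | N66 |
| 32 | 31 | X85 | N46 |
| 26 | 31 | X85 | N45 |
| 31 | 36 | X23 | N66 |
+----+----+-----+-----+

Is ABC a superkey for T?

All 12 rows have distinct ABC values, so ABC → (all attributes) holds and ABC is a superkey.

Yes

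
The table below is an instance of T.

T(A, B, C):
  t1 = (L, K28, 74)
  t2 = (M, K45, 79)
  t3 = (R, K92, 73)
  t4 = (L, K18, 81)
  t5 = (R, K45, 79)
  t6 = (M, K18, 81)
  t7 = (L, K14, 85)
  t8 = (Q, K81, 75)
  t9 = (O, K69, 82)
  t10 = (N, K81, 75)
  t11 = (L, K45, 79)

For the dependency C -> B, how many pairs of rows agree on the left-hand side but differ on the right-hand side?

0

C=79: all 3 rows agree on B — 0 pairs.
C=81: all 2 rows agree on B — 0 pairs.
C=75: all 2 rows agree on B — 0 pairs.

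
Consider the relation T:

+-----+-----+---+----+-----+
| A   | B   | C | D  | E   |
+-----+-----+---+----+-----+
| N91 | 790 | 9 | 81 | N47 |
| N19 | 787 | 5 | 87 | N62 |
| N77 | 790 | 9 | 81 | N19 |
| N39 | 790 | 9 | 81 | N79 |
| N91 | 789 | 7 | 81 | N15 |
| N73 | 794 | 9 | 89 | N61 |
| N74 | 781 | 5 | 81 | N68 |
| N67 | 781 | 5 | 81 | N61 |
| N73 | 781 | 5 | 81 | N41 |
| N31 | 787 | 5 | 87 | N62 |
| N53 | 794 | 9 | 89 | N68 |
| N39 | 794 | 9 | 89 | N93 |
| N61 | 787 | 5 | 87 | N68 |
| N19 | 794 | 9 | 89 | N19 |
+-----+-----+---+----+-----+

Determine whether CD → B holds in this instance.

Yes

(C=9, D=81): 3 rows → B = 790, 790, 790 ✓
(C=5, D=87): 3 rows → B = 787, 787, 787 ✓
(C=7, D=81): 1 row → B = 789 ✓
(C=9, D=89): 4 rows → B = 794, 794, 794, 794 ✓
(C=5, D=81): 3 rows → B = 781, 781, 781 ✓
Every CD value is associated with a single B value, so CD → B holds.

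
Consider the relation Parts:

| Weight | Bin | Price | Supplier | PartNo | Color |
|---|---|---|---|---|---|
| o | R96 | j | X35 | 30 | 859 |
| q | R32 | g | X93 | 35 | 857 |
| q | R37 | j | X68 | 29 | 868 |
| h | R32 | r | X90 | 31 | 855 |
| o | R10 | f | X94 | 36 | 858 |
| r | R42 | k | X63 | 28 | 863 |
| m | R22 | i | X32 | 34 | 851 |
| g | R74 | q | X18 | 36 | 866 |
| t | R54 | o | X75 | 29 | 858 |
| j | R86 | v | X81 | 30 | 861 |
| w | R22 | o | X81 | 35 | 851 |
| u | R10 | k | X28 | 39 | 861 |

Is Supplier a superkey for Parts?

Two distinct rows share Supplier=X81, so Supplier does not determine every attribute — not a superkey.

No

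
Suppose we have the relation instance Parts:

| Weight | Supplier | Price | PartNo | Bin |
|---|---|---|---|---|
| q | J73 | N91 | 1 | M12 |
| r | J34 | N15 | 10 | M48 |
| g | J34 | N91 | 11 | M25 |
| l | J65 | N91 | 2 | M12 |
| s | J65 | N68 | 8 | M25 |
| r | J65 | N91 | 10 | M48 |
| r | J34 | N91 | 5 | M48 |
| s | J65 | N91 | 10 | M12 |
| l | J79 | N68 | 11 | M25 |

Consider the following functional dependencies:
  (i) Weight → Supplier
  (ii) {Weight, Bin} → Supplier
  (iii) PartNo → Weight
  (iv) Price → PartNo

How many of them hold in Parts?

(i) Weight → Supplier: Weight=r: 3 rows → Supplier takes values {J34, J65} — violation; Weight=l: 2 rows → Supplier takes values {J65, J79} — violation — fails.
(ii) {Weight, Bin} → Supplier: (Weight=r, Bin=M48): 3 rows → Supplier takes values {J34, J65} — violation — fails.
(iii) PartNo → Weight: PartNo=10: 3 rows → Weight takes values {r, s} — violation; PartNo=11: 2 rows → Weight takes values {g, l} — violation — fails.
(iv) Price → PartNo: Price=N91: 6 rows → PartNo takes values {1, 11, 2, 10, 5} — violation; Price=N68: 2 rows → PartNo takes values {8, 11} — violation — fails.
None of the 4 dependencies hold.

0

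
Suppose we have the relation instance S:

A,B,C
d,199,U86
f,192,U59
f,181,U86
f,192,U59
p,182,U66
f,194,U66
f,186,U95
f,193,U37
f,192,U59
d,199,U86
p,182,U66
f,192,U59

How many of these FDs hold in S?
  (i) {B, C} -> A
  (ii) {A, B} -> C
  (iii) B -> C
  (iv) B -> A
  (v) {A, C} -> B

5

(i) {B, C} -> A: every LHS value maps to a single RHS value — holds.
(ii) {A, B} -> C: every LHS value maps to a single RHS value — holds.
(iii) B -> C: every LHS value maps to a single RHS value — holds.
(iv) B -> A: every LHS value maps to a single RHS value — holds.
(v) {A, C} -> B: every LHS value maps to a single RHS value — holds.
5 of the 5 dependencies hold.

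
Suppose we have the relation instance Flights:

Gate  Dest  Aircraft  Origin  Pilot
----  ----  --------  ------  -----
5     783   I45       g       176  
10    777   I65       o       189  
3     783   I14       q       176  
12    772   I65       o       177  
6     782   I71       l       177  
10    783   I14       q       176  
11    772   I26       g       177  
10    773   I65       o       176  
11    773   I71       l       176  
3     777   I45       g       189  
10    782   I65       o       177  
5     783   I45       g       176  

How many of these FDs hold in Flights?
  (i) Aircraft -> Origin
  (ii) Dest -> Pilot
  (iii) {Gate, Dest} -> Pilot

(i) Aircraft -> Origin: every LHS value maps to a single RHS value — holds.
(ii) Dest -> Pilot: every LHS value maps to a single RHS value — holds.
(iii) {Gate, Dest} -> Pilot: every LHS value maps to a single RHS value — holds.
3 of the 3 dependencies hold.

3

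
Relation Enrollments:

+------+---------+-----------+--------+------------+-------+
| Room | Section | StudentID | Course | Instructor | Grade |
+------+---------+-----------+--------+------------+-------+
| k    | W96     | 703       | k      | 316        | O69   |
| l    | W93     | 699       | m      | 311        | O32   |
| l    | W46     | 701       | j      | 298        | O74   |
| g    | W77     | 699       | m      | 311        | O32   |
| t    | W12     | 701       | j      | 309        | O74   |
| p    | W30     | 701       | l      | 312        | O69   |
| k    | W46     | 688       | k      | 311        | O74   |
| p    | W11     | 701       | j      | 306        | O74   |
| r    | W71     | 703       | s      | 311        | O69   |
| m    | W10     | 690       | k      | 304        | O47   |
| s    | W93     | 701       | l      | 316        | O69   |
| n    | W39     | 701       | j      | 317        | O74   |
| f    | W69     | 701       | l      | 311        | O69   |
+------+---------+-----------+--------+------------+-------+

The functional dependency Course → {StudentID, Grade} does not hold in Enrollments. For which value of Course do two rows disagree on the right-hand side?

Course=k: 3 rows → {StudentID,Grade} takes values {(703, O69), (688, O74), (690, O47)} — violation
Course=m: 2 rows → {StudentID,Grade} = (699, O32), (699, O32) ✓
Course=j: 4 rows → {StudentID,Grade} = (701, O74), (701, O74), (701, O74), (701, O74) ✓
Course=l: 3 rows → {StudentID,Grade} = (701, O69), (701, O69), (701, O69) ✓
Course=s: 1 row → {StudentID,Grade} = (703, O69) ✓
The only Course value with inconsistent RHS is Course=k.

k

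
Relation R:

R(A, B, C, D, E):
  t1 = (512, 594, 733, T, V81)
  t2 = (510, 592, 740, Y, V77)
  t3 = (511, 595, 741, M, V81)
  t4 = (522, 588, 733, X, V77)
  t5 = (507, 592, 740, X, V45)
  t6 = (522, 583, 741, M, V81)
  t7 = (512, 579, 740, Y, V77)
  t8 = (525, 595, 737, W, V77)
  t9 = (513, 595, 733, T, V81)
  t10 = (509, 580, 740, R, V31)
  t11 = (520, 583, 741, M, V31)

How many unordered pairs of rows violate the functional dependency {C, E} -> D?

0

(C=733, E=V81): all 2 rows agree on D — 0 pairs.
(C=740, E=V77): all 2 rows agree on D — 0 pairs.
(C=741, E=V81): all 2 rows agree on D — 0 pairs.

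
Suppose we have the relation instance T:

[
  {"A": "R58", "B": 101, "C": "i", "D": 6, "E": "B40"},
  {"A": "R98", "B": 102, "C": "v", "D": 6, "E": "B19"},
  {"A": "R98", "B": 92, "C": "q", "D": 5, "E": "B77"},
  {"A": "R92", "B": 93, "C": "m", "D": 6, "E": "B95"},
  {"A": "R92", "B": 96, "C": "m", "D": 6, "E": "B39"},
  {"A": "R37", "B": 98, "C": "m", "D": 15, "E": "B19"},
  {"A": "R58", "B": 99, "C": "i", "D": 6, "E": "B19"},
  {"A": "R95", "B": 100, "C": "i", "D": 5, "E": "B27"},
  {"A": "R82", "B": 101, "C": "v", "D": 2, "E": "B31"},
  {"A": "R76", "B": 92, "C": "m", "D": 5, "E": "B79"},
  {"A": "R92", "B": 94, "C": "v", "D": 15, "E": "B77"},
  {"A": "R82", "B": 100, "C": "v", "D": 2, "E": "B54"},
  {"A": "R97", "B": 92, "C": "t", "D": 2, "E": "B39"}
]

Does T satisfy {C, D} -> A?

(C=i, D=6): 2 rows → A = R58, R58 ✓
(C=v, D=6): 1 row → A = R98 ✓
(C=q, D=5): 1 row → A = R98 ✓
(C=m, D=6): 2 rows → A = R92, R92 ✓
(C=m, D=15): 1 row → A = R37 ✓
(C=i, D=5): 1 row → A = R95 ✓
(C=v, D=2): 2 rows → A = R82, R82 ✓
(C=m, D=5): 1 row → A = R76 ✓
(C=v, D=15): 1 row → A = R92 ✓
(C=t, D=2): 1 row → A = R97 ✓
Every {C, D} value is associated with a single A value, so {C, D} -> A holds.

Yes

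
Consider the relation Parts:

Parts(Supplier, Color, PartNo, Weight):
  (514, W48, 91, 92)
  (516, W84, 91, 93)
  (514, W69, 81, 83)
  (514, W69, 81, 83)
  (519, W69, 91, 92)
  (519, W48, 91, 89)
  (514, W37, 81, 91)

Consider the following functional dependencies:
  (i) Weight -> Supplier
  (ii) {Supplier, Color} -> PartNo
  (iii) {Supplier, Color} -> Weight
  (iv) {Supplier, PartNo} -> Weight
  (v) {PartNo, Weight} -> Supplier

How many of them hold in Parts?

2

(i) Weight -> Supplier: Weight=92: 2 rows → Supplier takes values {514, 519} — violation — fails.
(ii) {Supplier, Color} -> PartNo: every LHS value maps to a single RHS value — holds.
(iii) {Supplier, Color} -> Weight: every LHS value maps to a single RHS value — holds.
(iv) {Supplier, PartNo} -> Weight: (Supplier=514, PartNo=81): 3 rows → Weight takes values {83, 91} — violation; (Supplier=519, PartNo=91): 2 rows → Weight takes values {92, 89} — violation — fails.
(v) {PartNo, Weight} -> Supplier: (PartNo=91, Weight=92): 2 rows → Supplier takes values {514, 519} — violation — fails.
2 of the 5 dependencies hold.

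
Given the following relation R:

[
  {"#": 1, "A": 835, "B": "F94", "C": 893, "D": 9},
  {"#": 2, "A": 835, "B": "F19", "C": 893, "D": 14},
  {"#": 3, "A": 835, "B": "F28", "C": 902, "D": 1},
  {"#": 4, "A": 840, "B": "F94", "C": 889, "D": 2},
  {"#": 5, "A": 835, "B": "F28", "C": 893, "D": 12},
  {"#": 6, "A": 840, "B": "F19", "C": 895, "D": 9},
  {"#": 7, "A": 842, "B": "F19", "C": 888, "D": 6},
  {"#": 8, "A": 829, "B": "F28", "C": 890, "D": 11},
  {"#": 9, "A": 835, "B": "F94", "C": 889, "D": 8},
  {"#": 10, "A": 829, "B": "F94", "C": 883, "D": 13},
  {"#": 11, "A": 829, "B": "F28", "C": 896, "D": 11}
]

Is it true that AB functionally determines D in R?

(A=835, B=F94): rows 1, 9 → D takes values {9, 8} — violation
(A=835, B=F19): row 2 → D = 14 ✓
(A=835, B=F28): rows 3, 5 → D takes values {1, 12} — violation
(A=840, B=F94): row 4 → D = 2 ✓
(A=840, B=F19): row 6 → D = 9 ✓
(A=842, B=F19): row 7 → D = 6 ✓
(A=829, B=F28): rows 8, 11 → D = 11, 11 ✓
(A=829, B=F94): row 10 → D = 13 ✓
Two rows agree on AB but differ on D, so AB → D does not hold.

No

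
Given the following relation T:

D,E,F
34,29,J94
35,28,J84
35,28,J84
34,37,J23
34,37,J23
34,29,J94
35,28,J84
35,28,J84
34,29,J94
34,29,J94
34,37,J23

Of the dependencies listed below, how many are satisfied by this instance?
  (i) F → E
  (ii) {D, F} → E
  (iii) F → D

3

(i) F → E: every LHS value maps to a single RHS value — holds.
(ii) {D, F} → E: every LHS value maps to a single RHS value — holds.
(iii) F → D: every LHS value maps to a single RHS value — holds.
3 of the 3 dependencies hold.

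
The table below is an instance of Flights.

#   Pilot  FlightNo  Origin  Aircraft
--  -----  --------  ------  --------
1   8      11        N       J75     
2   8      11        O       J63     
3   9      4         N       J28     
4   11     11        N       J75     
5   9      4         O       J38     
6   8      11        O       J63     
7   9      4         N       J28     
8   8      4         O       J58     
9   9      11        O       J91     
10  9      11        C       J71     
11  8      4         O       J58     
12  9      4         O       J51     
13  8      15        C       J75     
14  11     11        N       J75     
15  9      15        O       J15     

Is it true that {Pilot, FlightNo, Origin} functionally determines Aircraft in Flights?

(Pilot=8, FlightNo=11, Origin=N): row 1 → Aircraft = J75 ✓
(Pilot=8, FlightNo=11, Origin=O): rows 2, 6 → Aircraft = J63, J63 ✓
(Pilot=9, FlightNo=4, Origin=N): rows 3, 7 → Aircraft = J28, J28 ✓
(Pilot=11, FlightNo=11, Origin=N): rows 4, 14 → Aircraft = J75, J75 ✓
(Pilot=9, FlightNo=4, Origin=O): rows 5, 12 → Aircraft takes values {J38, J51} — violation
(Pilot=8, FlightNo=4, Origin=O): rows 8, 11 → Aircraft = J58, J58 ✓
(Pilot=9, FlightNo=11, Origin=O): row 9 → Aircraft = J91 ✓
(Pilot=9, FlightNo=11, Origin=C): row 10 → Aircraft = J71 ✓
(Pilot=8, FlightNo=15, Origin=C): row 13 → Aircraft = J75 ✓
(Pilot=9, FlightNo=15, Origin=O): row 15 → Aircraft = J15 ✓
Two rows agree on {Pilot, FlightNo, Origin} but differ on Aircraft, so {Pilot, FlightNo, Origin} → Aircraft does not hold.

No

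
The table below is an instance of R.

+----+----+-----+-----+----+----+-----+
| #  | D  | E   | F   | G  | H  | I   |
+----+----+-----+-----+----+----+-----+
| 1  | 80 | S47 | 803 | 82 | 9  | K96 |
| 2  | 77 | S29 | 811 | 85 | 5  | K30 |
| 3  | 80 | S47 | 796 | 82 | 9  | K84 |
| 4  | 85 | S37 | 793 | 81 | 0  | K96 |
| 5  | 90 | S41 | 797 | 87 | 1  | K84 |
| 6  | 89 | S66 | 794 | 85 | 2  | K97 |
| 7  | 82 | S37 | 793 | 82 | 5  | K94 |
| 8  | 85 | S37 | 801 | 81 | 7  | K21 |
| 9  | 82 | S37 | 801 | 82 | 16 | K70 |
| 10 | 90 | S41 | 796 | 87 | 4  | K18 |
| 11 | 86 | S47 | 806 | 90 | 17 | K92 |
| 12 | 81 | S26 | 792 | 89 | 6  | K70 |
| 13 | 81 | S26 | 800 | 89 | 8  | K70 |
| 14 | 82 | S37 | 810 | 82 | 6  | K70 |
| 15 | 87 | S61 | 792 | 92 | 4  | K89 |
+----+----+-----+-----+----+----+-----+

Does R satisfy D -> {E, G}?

D=80: rows 1, 3 → {E,G} = (S47, 82), (S47, 82) ✓
D=77: row 2 → {E,G} = (S29, 85) ✓
D=85: rows 4, 8 → {E,G} = (S37, 81), (S37, 81) ✓
D=90: rows 5, 10 → {E,G} = (S41, 87), (S41, 87) ✓
D=89: row 6 → {E,G} = (S66, 85) ✓
D=82: rows 7, 9, 14 → {E,G} = (S37, 82), (S37, 82), (S37, 82) ✓
D=86: row 11 → {E,G} = (S47, 90) ✓
D=81: rows 12, 13 → {E,G} = (S26, 89), (S26, 89) ✓
D=87: row 15 → {E,G} = (S61, 92) ✓
Every D value is associated with a single {E, G} value, so D -> {E, G} holds.

Yes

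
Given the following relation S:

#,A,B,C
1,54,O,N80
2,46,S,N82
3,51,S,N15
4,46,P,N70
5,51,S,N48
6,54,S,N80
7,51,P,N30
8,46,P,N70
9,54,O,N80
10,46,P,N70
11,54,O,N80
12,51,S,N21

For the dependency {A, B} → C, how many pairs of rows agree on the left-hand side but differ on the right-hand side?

(A=54, B=O): all 3 rows agree on C — 0 pairs.
(A=51, B=S): violating pairs (3,5), (3,12), (5,12) — 3 pairs.
(A=46, B=P): all 3 rows agree on C — 0 pairs.

3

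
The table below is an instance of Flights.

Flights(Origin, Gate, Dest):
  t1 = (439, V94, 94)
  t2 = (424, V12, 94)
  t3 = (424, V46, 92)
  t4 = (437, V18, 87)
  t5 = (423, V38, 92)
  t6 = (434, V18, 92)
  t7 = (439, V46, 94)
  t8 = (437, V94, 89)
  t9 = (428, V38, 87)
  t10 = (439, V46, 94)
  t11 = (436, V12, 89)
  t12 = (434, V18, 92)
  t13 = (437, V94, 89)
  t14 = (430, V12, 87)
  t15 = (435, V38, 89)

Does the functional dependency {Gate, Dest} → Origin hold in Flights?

Yes

(Gate=V94, Dest=94): row 1 → Origin = 439 ✓
(Gate=V12, Dest=94): row 2 → Origin = 424 ✓
(Gate=V46, Dest=92): row 3 → Origin = 424 ✓
(Gate=V18, Dest=87): row 4 → Origin = 437 ✓
(Gate=V38, Dest=92): row 5 → Origin = 423 ✓
(Gate=V18, Dest=92): rows 6, 12 → Origin = 434, 434 ✓
(Gate=V46, Dest=94): rows 7, 10 → Origin = 439, 439 ✓
(Gate=V94, Dest=89): rows 8, 13 → Origin = 437, 437 ✓
(Gate=V38, Dest=87): row 9 → Origin = 428 ✓
(Gate=V12, Dest=89): row 11 → Origin = 436 ✓
(Gate=V12, Dest=87): row 14 → Origin = 430 ✓
(Gate=V38, Dest=89): row 15 → Origin = 435 ✓
Every {Gate, Dest} value is associated with a single Origin value, so {Gate, Dest} → Origin holds.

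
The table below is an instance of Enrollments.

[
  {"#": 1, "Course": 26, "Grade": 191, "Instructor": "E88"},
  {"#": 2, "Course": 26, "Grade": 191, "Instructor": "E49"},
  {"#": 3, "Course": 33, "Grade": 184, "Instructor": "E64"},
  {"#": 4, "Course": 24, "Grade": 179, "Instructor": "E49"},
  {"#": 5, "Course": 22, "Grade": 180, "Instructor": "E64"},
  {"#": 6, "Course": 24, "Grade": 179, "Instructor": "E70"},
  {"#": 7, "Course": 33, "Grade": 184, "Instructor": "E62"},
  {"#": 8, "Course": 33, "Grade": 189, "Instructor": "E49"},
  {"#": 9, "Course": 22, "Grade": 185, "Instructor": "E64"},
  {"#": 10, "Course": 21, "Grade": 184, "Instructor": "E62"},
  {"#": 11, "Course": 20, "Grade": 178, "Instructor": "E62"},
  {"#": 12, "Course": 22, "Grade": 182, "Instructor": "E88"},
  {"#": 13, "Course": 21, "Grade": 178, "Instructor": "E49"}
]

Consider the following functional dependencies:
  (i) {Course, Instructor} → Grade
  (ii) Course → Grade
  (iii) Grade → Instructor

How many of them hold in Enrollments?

(i) {Course, Instructor} → Grade: (Course=22, Instructor=E64): rows 5, 9 → Grade takes values {180, 185} — violation — fails.
(ii) Course → Grade: Course=33: rows 3, 7, 8 → Grade takes values {184, 189} — violation; Course=22: rows 5, 9, 12 → Grade takes values {180, 185, 182} — violation; Course=21: rows 10, 13 → Grade takes values {184, 178} — violation — fails.
(iii) Grade → Instructor: Grade=191: rows 1, 2 → Instructor takes values {E88, E49} — violation; Grade=184: rows 3, 7, 10 → Instructor takes values {E64, E62} — violation; Grade=179: rows 4, 6 → Instructor takes values {E49, E70} — violation; Grade=178: rows 11, 13 → Instructor takes values {E62, E49} — violation — fails.
None of the 3 dependencies hold.

0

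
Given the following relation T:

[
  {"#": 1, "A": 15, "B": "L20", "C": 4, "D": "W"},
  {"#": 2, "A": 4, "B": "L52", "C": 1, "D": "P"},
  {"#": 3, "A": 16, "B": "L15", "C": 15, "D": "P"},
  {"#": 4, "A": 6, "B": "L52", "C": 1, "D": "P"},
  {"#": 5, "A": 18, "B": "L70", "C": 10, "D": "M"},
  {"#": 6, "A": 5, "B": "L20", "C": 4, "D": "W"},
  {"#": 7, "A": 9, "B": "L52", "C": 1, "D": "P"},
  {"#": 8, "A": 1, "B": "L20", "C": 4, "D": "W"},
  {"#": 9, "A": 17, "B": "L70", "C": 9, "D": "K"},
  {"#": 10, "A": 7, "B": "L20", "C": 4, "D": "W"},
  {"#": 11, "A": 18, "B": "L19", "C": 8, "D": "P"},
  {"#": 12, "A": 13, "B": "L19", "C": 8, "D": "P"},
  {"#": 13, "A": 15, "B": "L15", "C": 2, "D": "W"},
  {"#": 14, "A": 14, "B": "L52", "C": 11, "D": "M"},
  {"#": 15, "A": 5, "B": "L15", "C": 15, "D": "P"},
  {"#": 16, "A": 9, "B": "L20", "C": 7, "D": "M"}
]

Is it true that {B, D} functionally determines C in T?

Yes

(B=L20, D=W): rows 1, 6, 8, 10 → C = 4, 4, 4, 4 ✓
(B=L52, D=P): rows 2, 4, 7 → C = 1, 1, 1 ✓
(B=L15, D=P): rows 3, 15 → C = 15, 15 ✓
(B=L70, D=M): row 5 → C = 10 ✓
(B=L70, D=K): row 9 → C = 9 ✓
(B=L19, D=P): rows 11, 12 → C = 8, 8 ✓
(B=L15, D=W): row 13 → C = 2 ✓
(B=L52, D=M): row 14 → C = 11 ✓
(B=L20, D=M): row 16 → C = 7 ✓
Every {B, D} value is associated with a single C value, so {B, D} -> C holds.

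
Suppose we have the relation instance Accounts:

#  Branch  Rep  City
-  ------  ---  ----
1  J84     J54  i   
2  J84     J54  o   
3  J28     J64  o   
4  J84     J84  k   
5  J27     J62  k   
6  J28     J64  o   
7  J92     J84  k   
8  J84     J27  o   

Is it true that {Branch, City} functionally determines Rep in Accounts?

No

(Branch=J84, City=i): row 1 → Rep = J54 ✓
(Branch=J84, City=o): rows 2, 8 → Rep takes values {J54, J27} — violation
(Branch=J28, City=o): rows 3, 6 → Rep = J64, J64 ✓
(Branch=J84, City=k): row 4 → Rep = J84 ✓
(Branch=J27, City=k): row 5 → Rep = J62 ✓
(Branch=J92, City=k): row 7 → Rep = J84 ✓
Two rows agree on {Branch, City} but differ on Rep, so {Branch, City} -> Rep does not hold.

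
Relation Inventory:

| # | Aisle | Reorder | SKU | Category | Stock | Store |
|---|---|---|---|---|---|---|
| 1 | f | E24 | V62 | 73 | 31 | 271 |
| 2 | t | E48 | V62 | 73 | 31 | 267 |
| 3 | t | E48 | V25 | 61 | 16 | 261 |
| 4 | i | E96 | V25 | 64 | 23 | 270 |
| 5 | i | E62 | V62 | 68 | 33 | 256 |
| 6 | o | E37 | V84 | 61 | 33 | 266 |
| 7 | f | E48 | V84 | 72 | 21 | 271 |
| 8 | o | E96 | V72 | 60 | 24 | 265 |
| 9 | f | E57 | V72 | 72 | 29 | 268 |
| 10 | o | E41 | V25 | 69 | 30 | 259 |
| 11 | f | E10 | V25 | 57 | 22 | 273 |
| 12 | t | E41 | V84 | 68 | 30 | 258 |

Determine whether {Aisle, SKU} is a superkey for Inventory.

Yes

All 12 rows have distinct {Aisle, SKU} values, so {Aisle, SKU} → (all attributes) holds and {Aisle, SKU} is a superkey.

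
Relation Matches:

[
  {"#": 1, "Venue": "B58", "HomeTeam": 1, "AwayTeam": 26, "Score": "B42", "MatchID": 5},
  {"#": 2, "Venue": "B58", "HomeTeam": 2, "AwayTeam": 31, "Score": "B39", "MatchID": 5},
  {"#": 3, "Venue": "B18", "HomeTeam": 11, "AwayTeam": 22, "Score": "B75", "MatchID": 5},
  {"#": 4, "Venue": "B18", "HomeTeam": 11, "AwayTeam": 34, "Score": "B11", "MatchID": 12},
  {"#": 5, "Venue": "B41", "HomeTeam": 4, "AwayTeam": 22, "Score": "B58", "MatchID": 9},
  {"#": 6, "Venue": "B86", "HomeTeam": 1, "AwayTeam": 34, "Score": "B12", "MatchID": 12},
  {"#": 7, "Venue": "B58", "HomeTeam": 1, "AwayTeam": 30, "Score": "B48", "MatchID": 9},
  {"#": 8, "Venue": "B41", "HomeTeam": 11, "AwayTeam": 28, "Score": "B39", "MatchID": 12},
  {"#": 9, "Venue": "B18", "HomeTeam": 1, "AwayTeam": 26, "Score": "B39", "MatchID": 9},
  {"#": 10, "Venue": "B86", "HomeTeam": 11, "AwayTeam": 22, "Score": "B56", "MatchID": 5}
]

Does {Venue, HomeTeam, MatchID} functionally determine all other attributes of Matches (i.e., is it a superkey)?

All 10 rows have distinct {Venue, HomeTeam, MatchID} values, so {Venue, HomeTeam, MatchID} → (all attributes) holds and {Venue, HomeTeam, MatchID} is a superkey.

Yes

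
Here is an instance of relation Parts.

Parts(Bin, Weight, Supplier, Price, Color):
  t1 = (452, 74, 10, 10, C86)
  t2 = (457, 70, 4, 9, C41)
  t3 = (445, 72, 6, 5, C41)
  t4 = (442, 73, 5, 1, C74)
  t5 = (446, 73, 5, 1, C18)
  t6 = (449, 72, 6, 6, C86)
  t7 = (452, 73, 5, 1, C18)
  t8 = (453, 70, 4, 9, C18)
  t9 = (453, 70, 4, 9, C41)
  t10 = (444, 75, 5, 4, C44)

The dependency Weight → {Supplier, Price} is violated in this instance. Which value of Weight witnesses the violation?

72

Weight=74: row 1 → {Supplier,Price} = (10, 10) ✓
Weight=70: rows 2, 8, 9 → {Supplier,Price} = (4, 9), (4, 9), (4, 9) ✓
Weight=72: rows 3, 6 → {Supplier,Price} takes values {(6, 5), (6, 6)} — violation
Weight=73: rows 4, 5, 7 → {Supplier,Price} = (5, 1), (5, 1), (5, 1) ✓
Weight=75: row 10 → {Supplier,Price} = (5, 4) ✓
The only Weight value with inconsistent RHS is Weight=72.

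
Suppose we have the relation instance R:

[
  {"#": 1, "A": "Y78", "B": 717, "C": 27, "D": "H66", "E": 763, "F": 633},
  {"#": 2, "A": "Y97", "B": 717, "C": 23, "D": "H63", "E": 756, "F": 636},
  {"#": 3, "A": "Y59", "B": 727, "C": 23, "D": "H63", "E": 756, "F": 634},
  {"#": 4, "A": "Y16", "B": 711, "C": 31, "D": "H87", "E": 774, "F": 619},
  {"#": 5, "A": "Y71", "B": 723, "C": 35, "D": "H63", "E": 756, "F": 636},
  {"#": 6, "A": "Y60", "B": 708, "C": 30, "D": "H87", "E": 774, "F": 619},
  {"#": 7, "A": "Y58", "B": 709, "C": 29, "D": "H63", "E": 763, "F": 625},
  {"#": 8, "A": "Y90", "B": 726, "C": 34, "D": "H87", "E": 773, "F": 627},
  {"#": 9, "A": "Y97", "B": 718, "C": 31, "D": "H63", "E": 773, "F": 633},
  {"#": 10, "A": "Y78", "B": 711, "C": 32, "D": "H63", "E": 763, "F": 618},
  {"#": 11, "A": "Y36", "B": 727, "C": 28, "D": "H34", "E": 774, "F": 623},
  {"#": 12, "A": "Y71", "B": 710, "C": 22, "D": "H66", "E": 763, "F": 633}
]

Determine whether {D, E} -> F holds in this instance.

No

(D=H66, E=763): rows 1, 12 → F = 633, 633 ✓
(D=H63, E=756): rows 2, 3, 5 → F takes values {636, 634} — violation
(D=H87, E=774): rows 4, 6 → F = 619, 619 ✓
(D=H63, E=763): rows 7, 10 → F takes values {625, 618} — violation
(D=H87, E=773): row 8 → F = 627 ✓
(D=H63, E=773): row 9 → F = 633 ✓
(D=H34, E=774): row 11 → F = 623 ✓
Two rows agree on {D, E} but differ on F, so {D, E} -> F does not hold.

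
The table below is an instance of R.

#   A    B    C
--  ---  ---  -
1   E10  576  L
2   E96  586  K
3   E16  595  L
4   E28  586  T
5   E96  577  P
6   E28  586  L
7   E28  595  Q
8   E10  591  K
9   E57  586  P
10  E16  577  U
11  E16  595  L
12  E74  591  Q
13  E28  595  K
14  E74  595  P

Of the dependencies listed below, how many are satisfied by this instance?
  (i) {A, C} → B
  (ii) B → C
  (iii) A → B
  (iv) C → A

(i) {A, C} → B: every LHS value maps to a single RHS value — holds.
(ii) B → C: B=586: rows 2, 4, 6, 9 → C takes values {K, T, L, P} — violation; B=595: rows 3, 7, 11, 13, 14 → C takes values {L, Q, K, P} — violation; B=577: rows 5, 10 → C takes values {P, U} — violation; B=591: rows 8, 12 → C takes values {K, Q} — violation — fails.
(iii) A → B: A=E10: rows 1, 8 → B takes values {576, 591} — violation; A=E96: rows 2, 5 → B takes values {586, 577} — violation; A=E16: rows 3, 10, 11 → B takes values {595, 577} — violation; A=E28: rows 4, 6, 7, 13 → B takes values {586, 595} — violation; A=E74: rows 12, 14 → B takes values {591, 595} — violation — fails.
(iv) C → A: C=L: rows 1, 3, 6, 11 → A takes values {E10, E16, E28} — violation; C=K: rows 2, 8, 13 → A takes values {E96, E10, E28} — violation; C=P: rows 5, 9, 14 → A takes values {E96, E57, E74} — violation; C=Q: rows 7, 12 → A takes values {E28, E74} — violation — fails.
1 of the 4 dependencies holds.

1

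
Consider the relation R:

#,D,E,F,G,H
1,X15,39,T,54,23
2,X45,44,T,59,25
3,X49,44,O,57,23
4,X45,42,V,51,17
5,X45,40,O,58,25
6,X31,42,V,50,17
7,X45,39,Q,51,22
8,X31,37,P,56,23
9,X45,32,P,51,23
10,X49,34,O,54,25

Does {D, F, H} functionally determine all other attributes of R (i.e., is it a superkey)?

Yes

All 10 rows have distinct {D, F, H} values, so {D, F, H} → (all attributes) holds and {D, F, H} is a superkey.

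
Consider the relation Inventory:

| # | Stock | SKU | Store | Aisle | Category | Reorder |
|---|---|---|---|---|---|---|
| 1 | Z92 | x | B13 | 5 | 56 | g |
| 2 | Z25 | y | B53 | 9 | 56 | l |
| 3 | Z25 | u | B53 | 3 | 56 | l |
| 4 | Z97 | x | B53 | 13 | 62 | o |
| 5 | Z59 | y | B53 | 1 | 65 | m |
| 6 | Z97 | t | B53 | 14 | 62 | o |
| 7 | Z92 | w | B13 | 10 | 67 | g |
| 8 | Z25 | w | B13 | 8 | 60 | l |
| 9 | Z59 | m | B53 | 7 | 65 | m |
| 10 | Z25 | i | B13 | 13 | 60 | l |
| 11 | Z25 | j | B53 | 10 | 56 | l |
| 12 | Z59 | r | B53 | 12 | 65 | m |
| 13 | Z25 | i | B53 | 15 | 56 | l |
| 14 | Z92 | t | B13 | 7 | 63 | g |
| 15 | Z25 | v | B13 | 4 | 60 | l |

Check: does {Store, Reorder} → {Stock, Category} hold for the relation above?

(Store=B13, Reorder=g): rows 1, 7, 14 → {Stock,Category} takes values {(Z92, 56), (Z92, 67), (Z92, 63)} — violation
(Store=B53, Reorder=l): rows 2, 3, 11, 13 → {Stock,Category} = (Z25, 56), (Z25, 56), (Z25, 56), (Z25, 56) ✓
(Store=B53, Reorder=o): rows 4, 6 → {Stock,Category} = (Z97, 62), (Z97, 62) ✓
(Store=B53, Reorder=m): rows 5, 9, 12 → {Stock,Category} = (Z59, 65), (Z59, 65), (Z59, 65) ✓
(Store=B13, Reorder=l): rows 8, 10, 15 → {Stock,Category} = (Z25, 60), (Z25, 60), (Z25, 60) ✓
Two rows agree on {Store, Reorder} but differ on {Stock, Category}, so {Store, Reorder} → {Stock, Category} does not hold.

No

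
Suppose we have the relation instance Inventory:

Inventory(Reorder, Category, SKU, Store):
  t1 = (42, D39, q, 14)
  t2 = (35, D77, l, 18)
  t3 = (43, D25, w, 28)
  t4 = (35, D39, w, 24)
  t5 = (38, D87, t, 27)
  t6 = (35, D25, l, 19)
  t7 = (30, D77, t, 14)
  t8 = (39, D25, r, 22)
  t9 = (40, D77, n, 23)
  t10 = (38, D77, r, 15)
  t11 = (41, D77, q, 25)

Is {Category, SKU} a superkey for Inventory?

Yes

All 11 rows have distinct {Category, SKU} values, so {Category, SKU} → (all attributes) holds and {Category, SKU} is a superkey.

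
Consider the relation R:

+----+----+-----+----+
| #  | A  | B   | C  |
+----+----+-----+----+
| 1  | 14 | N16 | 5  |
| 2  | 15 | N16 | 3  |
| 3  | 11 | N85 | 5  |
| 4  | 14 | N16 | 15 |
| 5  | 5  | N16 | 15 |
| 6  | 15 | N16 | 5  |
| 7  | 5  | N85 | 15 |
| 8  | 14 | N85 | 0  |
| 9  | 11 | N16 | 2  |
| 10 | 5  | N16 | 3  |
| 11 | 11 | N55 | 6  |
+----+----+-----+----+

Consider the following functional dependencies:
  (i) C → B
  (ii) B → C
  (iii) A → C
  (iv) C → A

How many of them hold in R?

(i) C → B: C=5: rows 1, 3, 6 → B takes values {N16, N85} — violation; C=15: rows 4, 5, 7 → B takes values {N16, N85} — violation — fails.
(ii) B → C: B=N16: rows 1, 2, 4, 5, 6, 9, 10 → C takes values {5, 3, 15, 2} — violation; B=N85: rows 3, 7, 8 → C takes values {5, 15, 0} — violation — fails.
(iii) A → C: A=14: rows 1, 4, 8 → C takes values {5, 15, 0} — violation; A=15: rows 2, 6 → C takes values {3, 5} — violation; A=11: rows 3, 9, 11 → C takes values {5, 2, 6} — violation; A=5: rows 5, 7, 10 → C takes values {15, 3} — violation — fails.
(iv) C → A: C=5: rows 1, 3, 6 → A takes values {14, 11, 15} — violation; C=3: rows 2, 10 → A takes values {15, 5} — violation; C=15: rows 4, 5, 7 → A takes values {14, 5} — violation — fails.
None of the 4 dependencies hold.

0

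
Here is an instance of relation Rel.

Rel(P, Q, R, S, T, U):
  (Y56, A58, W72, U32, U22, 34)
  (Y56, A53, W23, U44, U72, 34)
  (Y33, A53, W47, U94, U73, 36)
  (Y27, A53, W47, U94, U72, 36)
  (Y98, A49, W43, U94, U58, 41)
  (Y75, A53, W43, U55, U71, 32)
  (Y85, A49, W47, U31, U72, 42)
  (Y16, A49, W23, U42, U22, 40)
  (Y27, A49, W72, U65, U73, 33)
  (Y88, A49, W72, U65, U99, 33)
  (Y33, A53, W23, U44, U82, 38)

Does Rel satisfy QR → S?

(Q=A58, R=W72): 1 row → S = U32 ✓
(Q=A53, R=W23): 2 rows → S = U44, U44 ✓
(Q=A53, R=W47): 2 rows → S = U94, U94 ✓
(Q=A49, R=W43): 1 row → S = U94 ✓
(Q=A53, R=W43): 1 row → S = U55 ✓
(Q=A49, R=W47): 1 row → S = U31 ✓
(Q=A49, R=W23): 1 row → S = U42 ✓
(Q=A49, R=W72): 2 rows → S = U65, U65 ✓
Every QR value is associated with a single S value, so QR → S holds.

Yes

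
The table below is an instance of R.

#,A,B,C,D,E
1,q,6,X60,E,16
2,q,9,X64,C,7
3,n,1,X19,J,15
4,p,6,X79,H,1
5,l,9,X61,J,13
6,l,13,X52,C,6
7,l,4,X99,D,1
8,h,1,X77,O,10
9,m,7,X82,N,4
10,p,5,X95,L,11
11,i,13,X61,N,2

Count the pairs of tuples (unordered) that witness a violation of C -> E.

C=X61: violating pairs (5,11) — 1 pair.

1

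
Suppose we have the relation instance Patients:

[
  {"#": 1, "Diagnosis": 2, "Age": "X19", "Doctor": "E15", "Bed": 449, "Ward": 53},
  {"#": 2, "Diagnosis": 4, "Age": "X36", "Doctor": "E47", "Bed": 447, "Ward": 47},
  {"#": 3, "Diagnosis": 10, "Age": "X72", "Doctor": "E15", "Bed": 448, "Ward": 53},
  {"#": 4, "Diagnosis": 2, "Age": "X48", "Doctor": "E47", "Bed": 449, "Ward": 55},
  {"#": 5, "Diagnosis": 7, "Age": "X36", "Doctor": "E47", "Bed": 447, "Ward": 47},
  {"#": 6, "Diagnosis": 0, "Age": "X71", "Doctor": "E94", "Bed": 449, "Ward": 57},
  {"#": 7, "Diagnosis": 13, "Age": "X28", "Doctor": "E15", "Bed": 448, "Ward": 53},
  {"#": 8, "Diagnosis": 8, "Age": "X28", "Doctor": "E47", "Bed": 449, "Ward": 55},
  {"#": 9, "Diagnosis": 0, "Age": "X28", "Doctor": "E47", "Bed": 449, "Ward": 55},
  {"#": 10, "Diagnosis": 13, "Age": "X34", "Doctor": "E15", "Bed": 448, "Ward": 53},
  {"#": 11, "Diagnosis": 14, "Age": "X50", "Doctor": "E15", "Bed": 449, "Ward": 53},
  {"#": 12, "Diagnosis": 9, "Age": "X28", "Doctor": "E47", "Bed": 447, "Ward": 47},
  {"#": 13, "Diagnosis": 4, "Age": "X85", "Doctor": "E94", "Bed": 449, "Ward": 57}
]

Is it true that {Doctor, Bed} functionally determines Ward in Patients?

Yes

(Doctor=E15, Bed=449): rows 1, 11 → Ward = 53, 53 ✓
(Doctor=E47, Bed=447): rows 2, 5, 12 → Ward = 47, 47, 47 ✓
(Doctor=E15, Bed=448): rows 3, 7, 10 → Ward = 53, 53, 53 ✓
(Doctor=E47, Bed=449): rows 4, 8, 9 → Ward = 55, 55, 55 ✓
(Doctor=E94, Bed=449): rows 6, 13 → Ward = 57, 57 ✓
Every {Doctor, Bed} value is associated with a single Ward value, so {Doctor, Bed} -> Ward holds.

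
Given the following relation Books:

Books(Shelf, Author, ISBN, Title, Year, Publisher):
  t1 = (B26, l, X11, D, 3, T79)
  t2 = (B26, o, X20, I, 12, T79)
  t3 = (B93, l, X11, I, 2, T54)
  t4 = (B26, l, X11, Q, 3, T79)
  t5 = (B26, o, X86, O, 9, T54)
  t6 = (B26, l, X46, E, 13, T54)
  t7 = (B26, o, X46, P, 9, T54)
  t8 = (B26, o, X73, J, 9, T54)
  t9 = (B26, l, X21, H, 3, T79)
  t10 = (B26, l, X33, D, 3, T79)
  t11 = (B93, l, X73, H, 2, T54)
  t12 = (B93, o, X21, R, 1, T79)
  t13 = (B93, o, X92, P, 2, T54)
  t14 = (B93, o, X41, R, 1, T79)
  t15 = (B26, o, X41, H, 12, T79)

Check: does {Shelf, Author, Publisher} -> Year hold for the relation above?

(Shelf=B26, Author=l, Publisher=T79): rows 1, 4, 9, 10 → Year = 3, 3, 3, 3 ✓
(Shelf=B26, Author=o, Publisher=T79): rows 2, 15 → Year = 12, 12 ✓
(Shelf=B93, Author=l, Publisher=T54): rows 3, 11 → Year = 2, 2 ✓
(Shelf=B26, Author=o, Publisher=T54): rows 5, 7, 8 → Year = 9, 9, 9 ✓
(Shelf=B26, Author=l, Publisher=T54): row 6 → Year = 13 ✓
(Shelf=B93, Author=o, Publisher=T79): rows 12, 14 → Year = 1, 1 ✓
(Shelf=B93, Author=o, Publisher=T54): row 13 → Year = 2 ✓
Every {Shelf, Author, Publisher} value is associated with a single Year value, so {Shelf, Author, Publisher} -> Year holds.

Yes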